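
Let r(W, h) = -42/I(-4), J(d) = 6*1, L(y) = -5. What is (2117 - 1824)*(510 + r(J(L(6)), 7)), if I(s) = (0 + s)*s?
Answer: 1189287/8 ≈ 1.4866e+5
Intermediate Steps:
I(s) = s² (I(s) = s*s = s²)
J(d) = 6
r(W, h) = -21/8 (r(W, h) = -42/((-4)²) = -42/16 = -42*1/16 = -21/8)
(2117 - 1824)*(510 + r(J(L(6)), 7)) = (2117 - 1824)*(510 - 21/8) = 293*(4059/8) = 1189287/8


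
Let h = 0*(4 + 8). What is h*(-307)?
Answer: 0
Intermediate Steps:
h = 0 (h = 0*12 = 0)
h*(-307) = 0*(-307) = 0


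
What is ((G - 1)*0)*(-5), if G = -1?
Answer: 0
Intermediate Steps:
((G - 1)*0)*(-5) = ((-1 - 1)*0)*(-5) = -2*0*(-5) = 0*(-5) = 0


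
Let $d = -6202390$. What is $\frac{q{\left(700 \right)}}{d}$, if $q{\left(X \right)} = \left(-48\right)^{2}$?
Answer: $- \frac{1152}{3101195} \approx -0.00037147$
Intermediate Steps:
$q{\left(X \right)} = 2304$
$\frac{q{\left(700 \right)}}{d} = \frac{2304}{-6202390} = 2304 \left(- \frac{1}{6202390}\right) = - \frac{1152}{3101195}$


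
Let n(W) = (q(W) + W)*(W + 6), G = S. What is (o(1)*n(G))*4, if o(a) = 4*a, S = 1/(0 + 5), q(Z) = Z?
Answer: 992/25 ≈ 39.680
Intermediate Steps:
S = 1/5 ≈ 0.20000
G = 1/5 ≈ 0.20000
n(W) = 2*W*(6 + W) (n(W) = (W + W)*(W + 6) = (2*W)*(6 + W) = 2*W*(6 + W))
(o(1)*n(G))*4 = ((4*1)*(2*(1/5)*(6 + 1/5)))*4 = (4*(2*(1/5)*(31/5)))*4 = (4*(62/25))*4 = (248/25)*4 = 992/25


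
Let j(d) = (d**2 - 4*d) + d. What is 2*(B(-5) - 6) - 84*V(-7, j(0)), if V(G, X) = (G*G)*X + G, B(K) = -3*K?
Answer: 606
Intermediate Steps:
j(d) = d**2 - 3*d
V(G, X) = G + X*G**2 (V(G, X) = G**2*X + G = X*G**2 + G = G + X*G**2)
2*(B(-5) - 6) - 84*V(-7, j(0)) = 2*(-3*(-5) - 6) - (-588)*(1 - 0*(-3 + 0)) = 2*(15 - 6) - (-588)*(1 - 0*(-3)) = 2*9 - (-588)*(1 - 7*0) = 18 - (-588)*(1 + 0) = 18 - (-588) = 18 - 84*(-7) = 18 + 588 = 606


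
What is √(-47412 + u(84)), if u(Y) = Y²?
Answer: 6*I*√1121 ≈ 200.89*I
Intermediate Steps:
√(-47412 + u(84)) = √(-47412 + 84²) = √(-47412 + 7056) = √(-40356) = 6*I*√1121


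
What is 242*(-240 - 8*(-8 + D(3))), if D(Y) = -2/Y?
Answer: -123904/3 ≈ -41301.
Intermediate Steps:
242*(-240 - 8*(-8 + D(3))) = 242*(-240 - 8*(-8 - 2/3)) = 242*(-240 - 8*(-26/3)) = 242*(-240 + 208/3) = 242*(-512/3) = -123904/3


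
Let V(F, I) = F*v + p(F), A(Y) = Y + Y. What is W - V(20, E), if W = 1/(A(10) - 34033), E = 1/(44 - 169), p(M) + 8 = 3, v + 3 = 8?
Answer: -3231236/34013 ≈ -95.000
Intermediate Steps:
v = 5 (v = -3 + 8 = 5)
p(M) = -5 (p(M) = -8 + 3 = -5)
A(Y) = 2*Y
E = -1/125 (E = 1/(-125) = -1/125 ≈ -0.0080000)
W = -1/34013 (W = 1/(2*10 - 34033) = 1/(20 - 34033) = 1/(-34013) = -1/34013 ≈ -2.9401e-5)
V(F, I) = -5 + 5*F (V(F, I) = F*5 - 5 = 5*F - 5 = -5 + 5*F)
W - V(20, E) = -1/34013 - (-5 + 5*20) = -1/34013 - (-5 + 100) = -1/34013 - 1*95 = -1/34013 - 95 = -3231236/34013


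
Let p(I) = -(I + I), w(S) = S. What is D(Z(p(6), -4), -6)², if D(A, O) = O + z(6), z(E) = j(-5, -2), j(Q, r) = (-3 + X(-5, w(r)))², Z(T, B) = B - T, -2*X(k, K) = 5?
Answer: 9409/16 ≈ 588.06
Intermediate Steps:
X(k, K) = -5/2 (X(k, K) = -½*5 = -5/2)
p(I) = -2*I
j(Q, r) = 121/4 (j(Q, r) = (-3 - 5/2)² = (-11/2)² = 121/4)
z(E) = 121/4
D(A, O) = 121/4 + O (D(A, O) = O + 121/4 = 121/4 + O)
D(Z(p(6), -4), -6)² = (121/4 - 6)² = (97/4)² = 9409/16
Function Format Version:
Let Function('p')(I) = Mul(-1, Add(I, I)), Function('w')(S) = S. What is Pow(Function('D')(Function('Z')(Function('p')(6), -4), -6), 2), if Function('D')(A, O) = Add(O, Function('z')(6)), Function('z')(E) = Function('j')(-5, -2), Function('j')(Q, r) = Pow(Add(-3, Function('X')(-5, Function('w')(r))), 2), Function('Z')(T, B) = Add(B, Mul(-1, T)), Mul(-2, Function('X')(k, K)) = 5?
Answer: Rational(9409, 16) ≈ 588.06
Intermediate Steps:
Function('X')(k, K) = Rational(-5, 2) (Function('X')(k, K) = Mul(Rational(-1, 2), 5) = Rational(-5, 2))
Function('p')(I) = Mul(-2, I) (Function('p')(I) = Mul(-1, Mul(2, I)) = Mul(-2, I))
Function('j')(Q, r) = Rational(121, 4) (Function('j')(Q, r) = Pow(Add(-3, Rational(-5, 2)), 2) = Pow(Rational(-11, 2), 2) = Rational(121, 4))
Function('z')(E) = Rational(121, 4)
Function('D')(A, O) = Add(Rational(121, 4), O) (Function('D')(A, O) = Add(O, Rational(121, 4)) = Add(Rational(121, 4), O))
Pow(Function('D')(Function('Z')(Function('p')(6), -4), -6), 2) = Pow(Add(Rational(121, 4), -6), 2) = Pow(Rational(97, 4), 2) = Rational(9409, 16)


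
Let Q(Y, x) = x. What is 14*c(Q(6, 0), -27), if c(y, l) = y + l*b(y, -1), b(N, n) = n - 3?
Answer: 1512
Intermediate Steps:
b(N, n) = -3 + n
c(y, l) = y - 4*l (c(y, l) = y + l*(-3 - 1) = y + l*(-4) = y - 4*l)
14*c(Q(6, 0), -27) = 14*(0 - 4*(-27)) = 14*(0 + 108) = 14*108 = 1512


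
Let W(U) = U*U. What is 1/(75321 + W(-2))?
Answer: 1/75325 ≈ 1.3276e-5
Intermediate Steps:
W(U) = U**2
1/(75321 + W(-2)) = 1/(75321 + (-2)**2) = 1/(75321 + 4) = 1/75325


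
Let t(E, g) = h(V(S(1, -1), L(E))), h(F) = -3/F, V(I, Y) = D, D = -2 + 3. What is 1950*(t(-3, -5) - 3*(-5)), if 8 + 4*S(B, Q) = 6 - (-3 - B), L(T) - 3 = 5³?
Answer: 23400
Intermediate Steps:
L(T) = 128 (L(T) = 3 + 5³ = 3 + 125 = 128)
D = 1
S(B, Q) = ¼ + B/4 (S(B, Q) = -2 + (6 - (-3 - B))/4 = -2 + (6 + (3 + B))/4 = -2 + (9 + B)/4 = -2 + (9/4 + B/4) = ¼ + B/4)
V(I, Y) = 1
t(E, g) = -3 (t(E, g) = -3/1 = -3*1 = -3)
1950*(t(-3, -5) - 3*(-5)) = 1950*(-3 - 3*(-5)) = 1950*(-3 + 15) = 1950*12 = 23400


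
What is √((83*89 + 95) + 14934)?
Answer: 4*√1401 ≈ 149.72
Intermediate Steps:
√((83*89 + 95) + 14934) = √((7387 + 95) + 14934) = √(7482 + 14934) = √22416 = 4*√1401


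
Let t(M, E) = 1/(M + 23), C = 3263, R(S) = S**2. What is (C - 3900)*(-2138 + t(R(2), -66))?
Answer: 36770825/27 ≈ 1.3619e+6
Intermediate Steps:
t(M, E) = 1/(23 + M)
(C - 3900)*(-2138 + t(R(2), -66)) = (3263 - 3900)*(-2138 + 1/(23 + 2**2)) = -637*(-2138 + 1/(23 + 4)) = -637*(-2138 + 1/27) = -637*(-57725/27) = 36770825/27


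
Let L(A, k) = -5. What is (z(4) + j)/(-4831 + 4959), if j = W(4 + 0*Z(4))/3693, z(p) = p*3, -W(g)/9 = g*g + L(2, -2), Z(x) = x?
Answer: 14739/157568 ≈ 0.093541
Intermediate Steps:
W(g) = 45 - 9*g² (W(g) = -9*(g*g - 5) = -9*(g² - 5) = -9*(-5 + g²) = 45 - 9*g²)
z(p) = 3*p
j = -33/1231 (j = (45 - 9*(4 + 0*4)²)/3693 = (45 - 9*(4 + 0)²)*(1/3693) = (45 - 9*4²)*(1/3693) = (45 - 9*16)*(1/3693) = (45 - 144)*(1/3693) = -99*1/3693 = -33/1231 ≈ -0.026807)
(z(4) + j)/(-4831 + 4959) = (3*4 - 33/1231)/(-4831 + 4959) = (12 - 33/1231)/128 = (14739/1231)*(1/128) = 14739/157568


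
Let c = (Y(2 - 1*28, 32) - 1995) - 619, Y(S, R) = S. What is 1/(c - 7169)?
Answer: -1/9809 ≈ -0.00010195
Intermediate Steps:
c = -2640 (c = ((2 - 1*28) - 1995) - 619 = ((2 - 28) - 1995) - 619 = (-26 - 1995) - 619 = -2021 - 619 = -2640)
1/(c - 7169) = 1/(-2640 - 7169) = 1/(-9809) = -1/9809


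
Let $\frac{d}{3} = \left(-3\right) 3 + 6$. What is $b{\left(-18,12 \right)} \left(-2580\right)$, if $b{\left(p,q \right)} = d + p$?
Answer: $69660$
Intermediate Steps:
$d = -9$ ($d = 3 \left(\left(-3\right) 3 + 6\right) = 3 \left(-9 + 6\right) = 3 \left(-3\right) = -9$)
$b{\left(p,q \right)} = -9 + p$
$b{\left(-18,12 \right)} \left(-2580\right) = \left(-9 - 18\right) \left(-2580\right) = \left(-27\right) \left(-2580\right) = 69660$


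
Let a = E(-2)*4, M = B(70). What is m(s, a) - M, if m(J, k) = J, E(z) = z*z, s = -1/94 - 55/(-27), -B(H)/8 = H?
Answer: 1426423/2538 ≈ 562.03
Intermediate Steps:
B(H) = -8*H
M = -560 (M = -8*70 = -560)
s = 5143/2538 (s = -1*1/94 - 55*(-1/27) = -1/94 + 55/27 = 5143/2538 ≈ 2.0264)
E(z) = z²
a = 16 (a = (-2)²*4 = 4*4 = 16)
m(s, a) - M = 5143/2538 - 1*(-560) = 5143/2538 + 560 = 1426423/2538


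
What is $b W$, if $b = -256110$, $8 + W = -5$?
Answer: $3329430$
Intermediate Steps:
$W = -13$ ($W = -8 - 5 = -13$)
$b W = \left(-256110\right) \left(-13\right) = 3329430$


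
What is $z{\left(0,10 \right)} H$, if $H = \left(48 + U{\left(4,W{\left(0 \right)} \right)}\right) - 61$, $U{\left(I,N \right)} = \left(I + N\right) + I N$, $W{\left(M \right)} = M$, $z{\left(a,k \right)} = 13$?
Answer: $-117$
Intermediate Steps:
$U{\left(I,N \right)} = I + N + I N$
$H = -9$ ($H = \left(48 + \left(4 + 0 + 4 \cdot 0\right)\right) - 61 = \left(48 + \left(4 + 0 + 0\right)\right) - 61 = \left(48 + 4\right) - 61 = 52 - 61 = -9$)
$z{\left(0,10 \right)} H = 13 \left(-9\right) = -117$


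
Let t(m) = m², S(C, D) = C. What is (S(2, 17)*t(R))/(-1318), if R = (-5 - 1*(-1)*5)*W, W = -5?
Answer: 0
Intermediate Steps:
R = 0 (R = (-5 - 1*(-1)*5)*(-5) = (-5 + 1*5)*(-5) = (-5 + 5)*(-5) = 0*(-5) = 0)
(S(2, 17)*t(R))/(-1318) = (2*0²)/(-1318) = (2*0)*(-1/1318) = 0*(-1/1318) = 0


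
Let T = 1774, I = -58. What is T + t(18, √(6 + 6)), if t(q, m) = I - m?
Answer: 1716 - 2*√3 ≈ 1712.5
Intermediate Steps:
t(q, m) = -58 - m
T + t(18, √(6 + 6)) = 1774 + (-58 - √(6 + 6)) = 1774 + (-58 - √12) = 1774 + (-58 - 2*√3) = 1716 - 2*√3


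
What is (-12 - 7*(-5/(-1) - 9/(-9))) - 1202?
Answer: -1256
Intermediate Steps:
(-12 - 7*(-5/(-1) - 9/(-9))) - 1202 = (-12 - 7*(-5*(-1) - 9*(-⅑))) - 1202 = (-12 - 7*(5 + 1)) - 1202 = (-12 - 7*6) - 1202 = (-12 - 42) - 1202 = -54 - 1202 = -1256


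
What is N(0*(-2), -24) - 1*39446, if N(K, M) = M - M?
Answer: -39446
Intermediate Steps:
N(K, M) = 0
N(0*(-2), -24) - 1*39446 = 0 - 1*39446 = 0 - 39446 = -39446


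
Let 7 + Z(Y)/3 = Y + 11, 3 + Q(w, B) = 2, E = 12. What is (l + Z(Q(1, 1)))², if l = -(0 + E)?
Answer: 9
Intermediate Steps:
Q(w, B) = -1 (Q(w, B) = -3 + 2 = -1)
Z(Y) = 12 + 3*Y (Z(Y) = -21 + 3*(Y + 11) = -21 + 3*(11 + Y) = -21 + (33 + 3*Y) = 12 + 3*Y)
l = -12 (l = -(0 + 12) = -1*12 = -12)
(l + Z(Q(1, 1)))² = (-12 + (12 + 3*(-1)))² = (-12 + (12 - 3))² = (-12 + 9)² = (-3)² = 9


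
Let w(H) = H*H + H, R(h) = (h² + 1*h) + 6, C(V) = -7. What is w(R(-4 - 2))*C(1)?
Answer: -9324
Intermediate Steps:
R(h) = 6 + h + h² (R(h) = (h² + h) + 6 = (h + h²) + 6 = 6 + h + h²)
w(H) = H + H² (w(H) = H² + H = H + H²)
w(R(-4 - 2))*C(1) = ((6 + (-4 - 2) + (-4 - 2)²)*(1 + (6 + (-4 - 2) + (-4 - 2)²)))*(-7) = ((6 - 6 + (-6)²)*(1 + (6 - 6 + (-6)²)))*(-7) = ((6 - 6 + 36)*(1 + (6 - 6 + 36)))*(-7) = (36*(1 + 36))*(-7) = (36*37)*(-7) = 1332*(-7) = -9324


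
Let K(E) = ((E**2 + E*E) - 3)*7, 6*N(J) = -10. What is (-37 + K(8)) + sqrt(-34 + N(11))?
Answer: 838 + I*sqrt(321)/3 ≈ 838.0 + 5.9722*I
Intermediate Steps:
N(J) = -5/3 (N(J) = (1/6)*(-10) = -5/3)
K(E) = -21 + 14*E**2 (K(E) = ((E**2 + E**2) - 3)*7 = (2*E**2 - 3)*7 = (-3 + 2*E**2)*7 = -21 + 14*E**2)
(-37 + K(8)) + sqrt(-34 + N(11)) = (-37 + (-21 + 14*8**2)) + sqrt(-34 - 5/3) = (-37 + (-21 + 14*64)) + sqrt(-107/3) = (-37 + (-21 + 896)) + I*sqrt(321)/3 = (-37 + 875) + I*sqrt(321)/3 = 838 + I*sqrt(321)/3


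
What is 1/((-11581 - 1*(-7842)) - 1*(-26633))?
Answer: 1/22894 ≈ 4.3680e-5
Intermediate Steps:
1/((-11581 - 1*(-7842)) - 1*(-26633)) = 1/((-11581 + 7842) + 26633) = 1/(-3739 + 26633) = 1/22894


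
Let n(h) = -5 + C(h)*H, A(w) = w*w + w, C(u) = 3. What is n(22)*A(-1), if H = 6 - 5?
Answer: 0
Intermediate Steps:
H = 1
A(w) = w + w**2 (A(w) = w**2 + w = w + w**2)
n(h) = -2 (n(h) = -5 + 3*1 = -5 + 3 = -2)
n(22)*A(-1) = -(-2)*(1 - 1) = -(-2)*0 = -2*0 = 0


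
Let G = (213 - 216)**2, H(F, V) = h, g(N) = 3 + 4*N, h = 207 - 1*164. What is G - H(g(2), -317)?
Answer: -34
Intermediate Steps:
h = 43 (h = 207 - 164 = 43)
H(F, V) = 43
G = 9 (G = (-3)**2 = 9)
G - H(g(2), -317) = 9 - 1*43 = 9 - 43 = -34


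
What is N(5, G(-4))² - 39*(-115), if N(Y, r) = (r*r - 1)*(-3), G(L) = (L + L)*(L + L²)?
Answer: 764250510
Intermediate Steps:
G(L) = 2*L*(L + L²) (G(L) = (2*L)*(L + L²) = 2*L*(L + L²))
N(Y, r) = 3 - 3*r² (N(Y, r) = (r² - 1)*(-3) = (-1 + r²)*(-3) = 3 - 3*r²)
N(5, G(-4))² - 39*(-115) = (3 - 3*1024*(1 - 4)²)² - 39*(-115) = (3 - 3*(2*16*(-3))²)² + 4485 = (3 - 3*(-96)²)² + 4485 = (3 - 3*9216)² + 4485 = (3 - 27648)² + 4485 = (-27645)² + 4485 = 764246025 + 4485 = 764250510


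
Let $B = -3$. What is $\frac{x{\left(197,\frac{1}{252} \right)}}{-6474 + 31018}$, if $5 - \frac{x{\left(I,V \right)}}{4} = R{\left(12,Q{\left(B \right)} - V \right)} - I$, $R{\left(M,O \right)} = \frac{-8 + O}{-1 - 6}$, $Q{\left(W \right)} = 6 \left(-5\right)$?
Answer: $\frac{346751}{10823904} \approx 0.032036$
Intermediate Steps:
$Q{\left(W \right)} = -30$
$R{\left(M,O \right)} = \frac{8}{7} - \frac{O}{7}$ ($R{\left(M,O \right)} = \frac{-8 + O}{-7} = \left(-8 + O\right) \left(- \frac{1}{7}\right) = \frac{8}{7} - \frac{O}{7}$)
$x{\left(I,V \right)} = - \frac{12}{7} + 4 I - \frac{4 V}{7}$ ($x{\left(I,V \right)} = 20 - 4 \left(\left(\frac{8}{7} - \frac{-30 - V}{7}\right) - I\right) = 20 - 4 \left(\left(\frac{8}{7} + \left(\frac{30}{7} + \frac{V}{7}\right)\right) - I\right) = 20 - 4 \left(\left(\frac{38}{7} + \frac{V}{7}\right) - I\right) = 20 - 4 \left(\frac{38}{7} - I + \frac{V}{7}\right) = 20 - \left(\frac{152}{7} - 4 I + \frac{4 V}{7}\right) = - \frac{12}{7} + 4 I - \frac{4 V}{7}$)
$\frac{x{\left(197,\frac{1}{252} \right)}}{-6474 + 31018} = \frac{- \frac{12}{7} + 4 \cdot 197 - \frac{4}{7 \cdot 252}}{-6474 + 31018} = \frac{- \frac{12}{7} + 788 - \frac{1}{441}}{24544} = \left(- \frac{12}{7} + 788 - \frac{1}{441}\right) \frac{1}{24544} = \frac{346751}{441} \cdot \frac{1}{24544} = \frac{346751}{10823904}$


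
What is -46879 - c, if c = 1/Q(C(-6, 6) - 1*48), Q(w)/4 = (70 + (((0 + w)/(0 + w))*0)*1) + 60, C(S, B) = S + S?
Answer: -24377081/520 ≈ -46879.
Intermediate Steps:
C(S, B) = 2*S
Q(w) = 520 (Q(w) = 4*((70 + (((0 + w)/(0 + w))*0)*1) + 60) = 4*((70 + ((w/w)*0)*1) + 60) = 4*((70 + (1*0)*1) + 60) = 4*((70 + 0*1) + 60) = 4*((70 + 0) + 60) = 4*(70 + 60) = 4*130 = 520)
c = 1/520 ≈ 0.0019231
-46879 - c = -46879 - 1*1/520 = -46879 - 1/520 = -24377081/520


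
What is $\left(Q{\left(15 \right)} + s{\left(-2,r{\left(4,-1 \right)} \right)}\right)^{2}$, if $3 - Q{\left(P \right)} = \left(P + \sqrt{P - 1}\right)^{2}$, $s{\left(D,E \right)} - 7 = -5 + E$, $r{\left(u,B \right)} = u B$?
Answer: $69244 + 14280 \sqrt{14} \approx 1.2267 \cdot 10^{5}$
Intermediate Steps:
$r{\left(u,B \right)} = B u$
$s{\left(D,E \right)} = 2 + E$ ($s{\left(D,E \right)} = 7 + \left(-5 + E\right) = 2 + E$)
$Q{\left(P \right)} = 3 - \left(P + \sqrt{-1 + P}\right)^{2}$ ($Q{\left(P \right)} = 3 - \left(P + \sqrt{P - 1}\right)^{2} = 3 - \left(P + \sqrt{-1 + P}\right)^{2}$)
$\left(Q{\left(15 \right)} + s{\left(-2,r{\left(4,-1 \right)} \right)}\right)^{2} = \left(\left(3 - \left(15 + \sqrt{-1 + 15}\right)^{2}\right) + \left(2 - 4\right)\right)^{2} = \left(\left(3 - \left(15 + \sqrt{14}\right)^{2}\right) + \left(2 - 4\right)\right)^{2} = \left(\left(3 - \left(15 + \sqrt{14}\right)^{2}\right) - 2\right)^{2} = \left(1 - \left(15 + \sqrt{14}\right)^{2}\right)^{2}$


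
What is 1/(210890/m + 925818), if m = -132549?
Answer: 132549/122716039192 ≈ 1.0801e-6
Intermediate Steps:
1/(210890/m + 925818) = 1/(210890/(-132549) + 925818) = 1/(210890*(-1/132549) + 925818) = 1/(-210890/132549 + 925818) = 1/(122716039192/132549) = 132549/122716039192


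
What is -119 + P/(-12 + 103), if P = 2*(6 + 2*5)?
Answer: -10797/91 ≈ -118.65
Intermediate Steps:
P = 32 (P = 2*(6 + 10) = 2*16 = 32)
-119 + P/(-12 + 103) = -119 + 32/(-12 + 103) = -119 + 32/91 = -10797/91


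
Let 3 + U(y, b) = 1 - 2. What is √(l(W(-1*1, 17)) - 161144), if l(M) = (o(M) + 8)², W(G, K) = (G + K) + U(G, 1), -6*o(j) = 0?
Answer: 2*I*√40270 ≈ 401.35*I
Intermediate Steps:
U(y, b) = -4 (U(y, b) = -3 + (1 - 2) = -3 - 1 = -4)
o(j) = 0 (o(j) = -⅙*0 = 0)
W(G, K) = -4 + G + K (W(G, K) = (G + K) - 4 = -4 + G + K)
l(M) = 64 (l(M) = (0 + 8)² = 8² = 64)
√(l(W(-1*1, 17)) - 161144) = √(64 - 161144) = √(-161080) = 2*I*√40270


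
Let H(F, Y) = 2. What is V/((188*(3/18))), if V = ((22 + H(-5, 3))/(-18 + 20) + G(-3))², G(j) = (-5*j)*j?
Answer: 3267/94 ≈ 34.755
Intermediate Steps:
G(j) = -5*j²
V = 1089 (V = ((22 + 2)/(-18 + 20) - 5*(-3)²)² = (24/2 - 5*9)² = (24*(½) - 45)² = (12 - 45)² = (-33)² = 1089)
V/((188*(3/18))) = 1089/((188*(3/18))) = 1089/((188*(3*(1/18)))) = 1089/((188*(⅙))) = 1089/(94/3) = 1089*(3/94) = 3267/94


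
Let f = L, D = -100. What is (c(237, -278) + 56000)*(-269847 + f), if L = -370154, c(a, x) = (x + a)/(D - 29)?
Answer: -4623393464041/129 ≈ -3.5840e+10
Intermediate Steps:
c(a, x) = -a/129 - x/129 (c(a, x) = (x + a)/(-100 - 29) = (a + x)/(-129) = (a + x)*(-1/129) = -a/129 - x/129)
f = -370154
(c(237, -278) + 56000)*(-269847 + f) = ((-1/129*237 - 1/129*(-278)) + 56000)*(-269847 - 370154) = ((-79/43 + 278/129) + 56000)*(-640001) = (41/129 + 56000)*(-640001) = (7224041/129)*(-640001) = -4623393464041/129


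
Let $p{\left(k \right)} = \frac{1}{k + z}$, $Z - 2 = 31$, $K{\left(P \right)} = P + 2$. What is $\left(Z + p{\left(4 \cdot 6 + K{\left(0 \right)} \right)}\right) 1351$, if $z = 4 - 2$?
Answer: $\frac{178525}{4} \approx 44631.0$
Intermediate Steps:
$K{\left(P \right)} = 2 + P$
$Z = 33$ ($Z = 2 + 31 = 33$)
$z = 2$
$p{\left(k \right)} = \frac{1}{2 + k}$ ($p{\left(k \right)} = \frac{1}{k + 2} = \frac{1}{2 + k}$)
$\left(Z + p{\left(4 \cdot 6 + K{\left(0 \right)} \right)}\right) 1351 = \left(33 + \frac{1}{2 + \left(4 \cdot 6 + \left(2 + 0\right)\right)}\right) 1351 = \left(33 + \frac{1}{2 + \left(24 + 2\right)}\right) 1351 = \left(33 + \frac{1}{2 + 26}\right) 1351 = \left(33 + \frac{1}{28}\right) 1351 = \frac{925}{28} \cdot 1351 = \frac{178525}{4}$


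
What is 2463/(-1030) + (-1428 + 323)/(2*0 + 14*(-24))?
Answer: 155291/173040 ≈ 0.89743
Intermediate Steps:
2463/(-1030) + (-1428 + 323)/(2*0 + 14*(-24)) = 2463*(-1/1030) - 1105/(0 - 336) = -2463/1030 - 1105/(-336) = -2463/1030 - 1105*(-1/336) = -2463/1030 + 1105/336 = 155291/173040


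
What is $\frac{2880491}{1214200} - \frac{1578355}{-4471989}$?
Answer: $\frac{14797962707599}{5429889043800} \approx 2.7253$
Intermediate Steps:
$\frac{2880491}{1214200} - \frac{1578355}{-4471989} = 2880491 \cdot \frac{1}{1214200} - - \frac{1578355}{4471989} = \frac{2880491}{1214200} + \frac{1578355}{4471989} = \frac{14797962707599}{5429889043800}$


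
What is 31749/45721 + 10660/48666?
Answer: 1016241347/1112529093 ≈ 0.91345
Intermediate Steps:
31749/45721 + 10660/48666 = 31749*(1/45721) + 10660*(1/48666) = 31749/45721 + 5330/24333 = 1016241347/1112529093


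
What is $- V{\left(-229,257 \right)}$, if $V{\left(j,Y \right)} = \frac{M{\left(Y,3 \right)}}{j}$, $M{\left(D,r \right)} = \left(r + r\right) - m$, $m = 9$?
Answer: $- \frac{3}{229} \approx -0.0131$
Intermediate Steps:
$M{\left(D,r \right)} = -9 + 2 r$ ($M{\left(D,r \right)} = \left(r + r\right) - 9 = 2 r - 9 = -9 + 2 r$)
$V{\left(j,Y \right)} = - \frac{3}{j}$ ($V{\left(j,Y \right)} = \frac{-9 + 2 \cdot 3}{j} = \frac{-9 + 6}{j} = - \frac{3}{j}$)
$- V{\left(-229,257 \right)} = - \frac{-3}{-229} = - \frac{\left(-3\right) \left(-1\right)}{229} = \left(-1\right) \frac{3}{229} = - \frac{3}{229}$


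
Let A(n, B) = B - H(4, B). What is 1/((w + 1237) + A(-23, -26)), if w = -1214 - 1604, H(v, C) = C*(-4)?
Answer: -1/1711 ≈ -0.00058445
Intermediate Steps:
H(v, C) = -4*C
w = -2818
A(n, B) = 5*B (A(n, B) = B - (-4)*B = B + 4*B = 5*B)
1/((w + 1237) + A(-23, -26)) = 1/((-2818 + 1237) + 5*(-26)) = 1/(-1581 - 130) = 1/(-1711) = -1/1711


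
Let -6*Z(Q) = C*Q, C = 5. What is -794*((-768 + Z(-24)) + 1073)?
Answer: -258050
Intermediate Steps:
Z(Q) = -5*Q/6
-794*((-768 + Z(-24)) + 1073) = -794*((-768 - ⅚*(-24)) + 1073) = -794*((-768 + 20) + 1073) = -794*(-748 + 1073) = -794*325 = -258050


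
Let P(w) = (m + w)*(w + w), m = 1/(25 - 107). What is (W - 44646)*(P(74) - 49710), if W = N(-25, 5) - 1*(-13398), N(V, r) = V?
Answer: 49697550496/41 ≈ 1.2121e+9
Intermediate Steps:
m = -1/82 (m = 1/(-82) = -1/82 ≈ -0.012195)
P(w) = 2*w*(-1/82 + w) (P(w) = (-1/82 + w)*(w + w) = (-1/82 + w)*(2*w) = 2*w*(-1/82 + w))
W = 13373 (W = -25 - 1*(-13398) = -25 + 13398 = 13373)
(W - 44646)*(P(74) - 49710) = (13373 - 44646)*((1/41)*74*(-1 + 82*74) - 49710) = -31273*((1/41)*74*(-1 + 6068) - 49710) = -31273*((1/41)*74*6067 - 49710) = -31273*(448958/41 - 49710) = -31273*(-1589152/41) = 49697550496/41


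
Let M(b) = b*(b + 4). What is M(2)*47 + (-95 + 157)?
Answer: 626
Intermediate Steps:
M(b) = b*(4 + b)
M(2)*47 + (-95 + 157) = (2*(4 + 2))*47 + (-95 + 157) = (2*6)*47 + 62 = 12*47 + 62 = 564 + 62 = 626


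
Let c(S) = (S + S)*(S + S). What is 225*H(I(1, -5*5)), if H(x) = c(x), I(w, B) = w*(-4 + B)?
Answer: 756900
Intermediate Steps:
c(S) = 4*S² (c(S) = (2*S)*(2*S) = 4*S²)
H(x) = 4*x²
225*H(I(1, -5*5)) = 225*(4*(1*(-4 - 5*5))²) = 225*(4*(1*(-4 - 25))²) = 225*(4*(1*(-29))²) = 225*(4*(-29)²) = 225*(4*841) = 225*3364 = 756900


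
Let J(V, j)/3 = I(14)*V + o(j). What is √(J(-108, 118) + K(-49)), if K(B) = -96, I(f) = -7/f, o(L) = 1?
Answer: √69 ≈ 8.3066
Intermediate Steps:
J(V, j) = 3 - 3*V/2 (J(V, j) = 3*((-7/14)*V + 1) = 3*((-7*1/14)*V + 1) = 3*(-V/2 + 1) = 3*(1 - V/2) = 3 - 3*V/2)
√(J(-108, 118) + K(-49)) = √((3 - 3/2*(-108)) - 96) = √((3 + 162) - 96) = √(165 - 96) = √69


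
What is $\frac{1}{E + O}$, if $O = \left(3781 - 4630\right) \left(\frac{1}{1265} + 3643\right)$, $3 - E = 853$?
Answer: $- \frac{1265}{3913603454} \approx -3.2323 \cdot 10^{-7}$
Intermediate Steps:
$E = -850$ ($E = 3 - 853 = -850$)
$O = - \frac{3912528204}{1265}$ ($O = - 849 \left(\frac{1}{1265} + 3643\right) = \left(-849\right) \frac{4608396}{1265} = - \frac{3912528204}{1265} \approx -3.0929 \cdot 10^{6}$)
$\frac{1}{E + O} = \frac{1}{-850 - \frac{3912528204}{1265}} = \frac{1}{- \frac{3913603454}{1265}} = - \frac{1265}{3913603454}$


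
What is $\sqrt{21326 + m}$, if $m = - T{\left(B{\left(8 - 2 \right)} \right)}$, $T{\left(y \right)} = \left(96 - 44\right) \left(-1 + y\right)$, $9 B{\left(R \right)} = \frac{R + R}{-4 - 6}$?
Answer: $\frac{\sqrt{4811610}}{15} \approx 146.24$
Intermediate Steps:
$B{\left(R \right)} = - \frac{R}{45}$ ($B{\left(R \right)} = \frac{\left(R + R\right) \frac{1}{-4 - 6}}{9} = \frac{2 R \frac{1}{-10}}{9} = \frac{2 R \left(- \frac{1}{10}\right)}{9} = \frac{\left(- \frac{1}{5}\right) R}{9} = - \frac{R}{45}$)
$T{\left(y \right)} = -52 + 52 y$ ($T{\left(y \right)} = 52 \left(-1 + y\right) = -52 + 52 y$)
$m = \frac{884}{15}$ ($m = - (-52 + 52 \left(- \frac{8 - 2}{45}\right)) = - (-52 + 52 \left(\left(- \frac{1}{45}\right) 6\right)) = - (-52 + 52 \left(- \frac{2}{15}\right)) = - (-52 - \frac{104}{15}) = \left(-1\right) \left(- \frac{884}{15}\right) = \frac{884}{15} \approx 58.933$)
$\sqrt{21326 + m} = \sqrt{21326 + \frac{884}{15}} = \sqrt{\frac{320774}{15}} = \frac{\sqrt{4811610}}{15}$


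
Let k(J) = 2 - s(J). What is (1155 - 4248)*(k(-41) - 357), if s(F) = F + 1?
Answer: 974295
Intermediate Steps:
s(F) = 1 + F
k(J) = 1 - J (k(J) = 2 - (1 + J) = 2 + (-1 - J) = 1 - J)
(1155 - 4248)*(k(-41) - 357) = (1155 - 4248)*((1 - 1*(-41)) - 357) = -3093*((1 + 41) - 357) = -3093*(42 - 357) = -3093*(-315) = 974295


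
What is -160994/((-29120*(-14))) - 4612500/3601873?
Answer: -1230151970881/734205792320 ≈ -1.6755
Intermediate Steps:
-160994/((-29120*(-14))) - 4612500/3601873 = -160994/407680 - 4612500*1/3601873 = -160994*1/407680 - 4612500/3601873 = -80497/203840 - 4612500/3601873 = -1230151970881/734205792320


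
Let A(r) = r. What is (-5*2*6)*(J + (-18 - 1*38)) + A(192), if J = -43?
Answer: 6132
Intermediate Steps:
(-5*2*6)*(J + (-18 - 1*38)) + A(192) = (-5*2*6)*(-43 + (-18 - 1*38)) + 192 = (-10*6)*(-43 + (-18 - 38)) + 192 = -60*(-43 - 56) + 192 = -60*(-99) + 192 = 5940 + 192 = 6132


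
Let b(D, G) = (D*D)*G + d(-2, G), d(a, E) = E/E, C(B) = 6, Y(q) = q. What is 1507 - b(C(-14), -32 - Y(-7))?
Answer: 2406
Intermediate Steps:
d(a, E) = 1
b(D, G) = 1 + G*D² (b(D, G) = (D*D)*G + 1 = D²*G + 1 = G*D² + 1 = 1 + G*D²)
1507 - b(C(-14), -32 - Y(-7)) = 1507 - (1 + (-32 - 1*(-7))*6²) = 1507 - (1 + (-32 + 7)*36) = 1507 - (1 - 25*36) = 1507 - (1 - 900) = 1507 - 1*(-899) = 1507 + 899 = 2406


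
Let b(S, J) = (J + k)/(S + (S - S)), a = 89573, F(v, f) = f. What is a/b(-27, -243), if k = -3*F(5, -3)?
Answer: 268719/26 ≈ 10335.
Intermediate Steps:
k = 9 (k = -3*(-3) = 9)
b(S, J) = (9 + J)/S (b(S, J) = (J + 9)/(S + (S - S)) = (9 + J)/(S + 0) = (9 + J)/S)
a/b(-27, -243) = 89573/(((9 - 243)/(-27))) = 89573/((-1/27*(-234))) = 89573/(26/3) = 89573*(3/26) = 268719/26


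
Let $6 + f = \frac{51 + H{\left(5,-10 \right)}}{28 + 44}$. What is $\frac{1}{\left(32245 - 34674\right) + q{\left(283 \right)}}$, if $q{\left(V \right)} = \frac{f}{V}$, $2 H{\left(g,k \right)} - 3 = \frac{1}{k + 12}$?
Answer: $- \frac{81504}{197974733} \approx -0.00041169$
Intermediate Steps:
$H{\left(g,k \right)} = \frac{3}{2} + \frac{1}{2 \left(12 + k\right)}$ ($H{\left(g,k \right)} = \frac{3}{2} + \frac{1}{2 \left(k + 12\right)} = \frac{3}{2} + \frac{1}{2 \left(12 + k\right)}$)
$f = - \frac{1517}{288}$ ($f = -6 + \frac{51 + \frac{37 + 3 \left(-10\right)}{2 \left(12 - 10\right)}}{28 + 44} = -6 + \frac{51 + \frac{37 - 30}{2 \cdot 2}}{72} = -6 + \left(51 + \frac{1}{2} \cdot \frac{1}{2} \cdot 7\right) \frac{1}{72} = -6 + \left(51 + \frac{7}{4}\right) \frac{1}{72} = -6 + \frac{211}{4} \cdot \frac{1}{72} = -6 + \frac{211}{288} = - \frac{1517}{288} \approx -5.2674$)
$q{\left(V \right)} = - \frac{1517}{288 V}$
$\frac{1}{\left(32245 - 34674\right) + q{\left(283 \right)}} = \frac{1}{\left(32245 - 34674\right) - \frac{1517}{288 \cdot 283}} = \frac{1}{-2429 - \frac{1517}{81504}} = \frac{1}{- \frac{197974733}{81504}} = - \frac{81504}{197974733}$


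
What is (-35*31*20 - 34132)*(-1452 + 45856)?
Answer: -2479164128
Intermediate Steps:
(-35*31*20 - 34132)*(-1452 + 45856) = (-1085*20 - 34132)*44404 = (-21700 - 34132)*44404 = -55832*44404 = -2479164128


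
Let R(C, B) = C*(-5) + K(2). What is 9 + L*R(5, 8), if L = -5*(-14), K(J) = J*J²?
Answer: -1181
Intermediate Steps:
K(J) = J³
R(C, B) = 8 - 5*C (R(C, B) = C*(-5) + 2³ = -5*C + 8 = 8 - 5*C)
L = 70
9 + L*R(5, 8) = 9 + 70*(8 - 5*5) = 9 + 70*(8 - 25) = 9 + 70*(-17) = 9 - 1190 = -1181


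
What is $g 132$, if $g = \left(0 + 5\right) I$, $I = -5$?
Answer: $-3300$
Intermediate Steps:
$g = -25$ ($g = \left(0 + 5\right) \left(-5\right) = 5 \left(-5\right) = -25$)
$g 132 = \left(-25\right) 132 = -3300$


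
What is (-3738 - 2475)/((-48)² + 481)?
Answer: -6213/2785 ≈ -2.2309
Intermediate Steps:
(-3738 - 2475)/((-48)² + 481) = -6213/(2304 + 481) = -6213/2785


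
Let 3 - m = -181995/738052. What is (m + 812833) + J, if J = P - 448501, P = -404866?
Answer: -29913803617/738052 ≈ -40531.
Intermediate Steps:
J = -853367 (J = -404866 - 448501 = -853367)
m = 2396151/738052 (m = 3 - (-181995)/738052 = 3 - 1*(-181995/738052) = 3 + 181995/738052 = 2396151/738052 ≈ 3.2466)
(m + 812833) + J = (2396151/738052 + 812833) - 853367 = 599915417467/738052 - 853367 = -29913803617/738052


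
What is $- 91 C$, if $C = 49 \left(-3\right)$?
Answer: $13377$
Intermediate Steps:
$C = -147$
$- 91 C = \left(-91\right) \left(-147\right) = 13377$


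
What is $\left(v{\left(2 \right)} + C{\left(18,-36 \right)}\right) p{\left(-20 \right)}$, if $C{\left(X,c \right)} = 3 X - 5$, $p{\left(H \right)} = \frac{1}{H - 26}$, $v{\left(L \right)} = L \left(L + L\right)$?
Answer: $- \frac{57}{46} \approx -1.2391$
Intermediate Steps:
$v{\left(L \right)} = 2 L^{2}$ ($v{\left(L \right)} = L 2 L = 2 L^{2}$)
$p{\left(H \right)} = \frac{1}{-26 + H}$
$C{\left(X,c \right)} = -5 + 3 X$
$\left(v{\left(2 \right)} + C{\left(18,-36 \right)}\right) p{\left(-20 \right)} = \frac{2 \cdot 2^{2} + \left(-5 + 3 \cdot 18\right)}{-26 - 20} = \frac{2 \cdot 4 + \left(-5 + 54\right)}{-46} = \left(8 + 49\right) \left(- \frac{1}{46}\right) = 57 \left(- \frac{1}{46}\right) = - \frac{57}{46}$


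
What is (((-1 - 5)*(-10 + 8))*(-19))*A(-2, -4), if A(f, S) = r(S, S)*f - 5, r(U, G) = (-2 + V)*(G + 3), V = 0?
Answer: 2052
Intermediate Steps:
r(U, G) = -6 - 2*G (r(U, G) = (-2 + 0)*(G + 3) = -2*(3 + G) = -6 - 2*G)
A(f, S) = -5 + f*(-6 - 2*S) (A(f, S) = (-6 - 2*S)*f - 5 = f*(-6 - 2*S) - 5 = -5 + f*(-6 - 2*S))
(((-1 - 5)*(-10 + 8))*(-19))*A(-2, -4) = (((-1 - 5)*(-10 + 8))*(-19))*(-5 - 2*(-2)*(3 - 4)) = (-6*(-2)*(-19))*(-5 - 2*(-2)*(-1)) = (12*(-19))*(-5 - 4) = -228*(-9) = 2052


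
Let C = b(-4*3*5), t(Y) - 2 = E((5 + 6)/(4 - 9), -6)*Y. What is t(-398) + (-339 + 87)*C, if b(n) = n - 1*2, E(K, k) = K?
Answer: 82508/5 ≈ 16502.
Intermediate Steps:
b(n) = -2 + n (b(n) = n - 2 = -2 + n)
t(Y) = 2 - 11*Y/5 (t(Y) = 2 + ((5 + 6)/(4 - 9))*Y = 2 + (11/(-5))*Y = 2 + (11*(-⅕))*Y = 2 - 11*Y/5)
C = -62 (C = -2 - 4*3*5 = -2 - 12*5 = -2 - 60 = -62)
t(-398) + (-339 + 87)*C = (2 - 11/5*(-398)) + (-339 + 87)*(-62) = (2 + 4378/5) - 252*(-62) = 4388/5 + 15624 = 82508/5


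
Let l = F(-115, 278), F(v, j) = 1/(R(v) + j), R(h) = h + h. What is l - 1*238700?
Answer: -11457599/48 ≈ -2.3870e+5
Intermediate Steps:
R(h) = 2*h
F(v, j) = 1/(j + 2*v) (F(v, j) = 1/(2*v + j) = 1/(j + 2*v))
l = 1/48 (l = 1/(278 + 2*(-115)) = 1/(278 - 230) = 1/48 ≈ 0.020833)
l - 1*238700 = 1/48 - 1*238700 = 1/48 - 238700 = -11457599/48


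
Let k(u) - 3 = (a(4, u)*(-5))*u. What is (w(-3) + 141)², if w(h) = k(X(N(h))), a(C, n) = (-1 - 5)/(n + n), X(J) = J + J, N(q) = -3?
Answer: 25281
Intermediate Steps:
X(J) = 2*J
a(C, n) = -3/n (a(C, n) = -6*1/(2*n) = -3/n)
k(u) = 18 (k(u) = 3 + (-3/u*(-5))*u = 3 + (15/u)*u = 3 + 15 = 18)
w(h) = 18
(w(-3) + 141)² = (18 + 141)² = 159² = 25281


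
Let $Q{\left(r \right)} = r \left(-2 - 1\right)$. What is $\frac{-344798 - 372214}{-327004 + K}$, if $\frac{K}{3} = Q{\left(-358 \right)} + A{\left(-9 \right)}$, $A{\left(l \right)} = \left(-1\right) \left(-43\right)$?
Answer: $\frac{717012}{323653} \approx 2.2154$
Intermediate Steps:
$A{\left(l \right)} = 43$
$Q{\left(r \right)} = - 3 r$ ($Q{\left(r \right)} = r \left(-3\right) = - 3 r$)
$K = 3351$ ($K = 3 \left(\left(-3\right) \left(-358\right) + 43\right) = 3 \left(1074 + 43\right) = 3 \cdot 1117 = 3351$)
$\frac{-344798 - 372214}{-327004 + K} = \frac{-344798 - 372214}{-327004 + 3351} = - \frac{717012}{-323653} = \left(-717012\right) \left(- \frac{1}{323653}\right) = \frac{717012}{323653}$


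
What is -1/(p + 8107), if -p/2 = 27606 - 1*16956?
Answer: 1/13193 ≈ 7.5798e-5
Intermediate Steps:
p = -21300 (p = -2*(27606 - 1*16956) = -2*(27606 - 16956) = -2*10650 = -21300)
-1/(p + 8107) = -1/(-21300 + 8107) = -1/(-13193) = -1*(-1/13193) = 1/13193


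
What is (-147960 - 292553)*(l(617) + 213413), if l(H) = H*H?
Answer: -261709654326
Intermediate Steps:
l(H) = H**2
(-147960 - 292553)*(l(617) + 213413) = (-147960 - 292553)*(617**2 + 213413) = -440513*(380689 + 213413) = -440513*594102 = -261709654326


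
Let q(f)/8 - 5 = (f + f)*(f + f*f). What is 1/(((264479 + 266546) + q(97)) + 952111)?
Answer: 1/16236488 ≈ 6.1590e-8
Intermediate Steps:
q(f) = 40 + 16*f*(f + f**2) (q(f) = 40 + 8*((f + f)*(f + f*f)) = 40 + 8*((2*f)*(f + f**2)) = 40 + 8*(2*f*(f + f**2)) = 40 + 16*f*(f + f**2))
1/(((264479 + 266546) + q(97)) + 952111) = 1/(((264479 + 266546) + (40 + 16*97**2 + 16*97**3)) + 952111) = 1/((531025 + (40 + 16*9409 + 16*912673)) + 952111) = 1/((531025 + (40 + 150544 + 14602768)) + 952111) = 1/((531025 + 14753352) + 952111) = 1/(15284377 + 952111) = 1/16236488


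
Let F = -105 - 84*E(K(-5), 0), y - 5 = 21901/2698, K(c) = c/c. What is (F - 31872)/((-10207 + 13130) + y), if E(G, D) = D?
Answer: -86273946/7921645 ≈ -10.891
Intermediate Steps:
K(c) = 1
y = 35391/2698 (y = 5 + 21901/2698 = 35391/2698 ≈ 13.117)
F = -105 (F = -105 - 84*0 = -105 + 0 = -105)
(F - 31872)/((-10207 + 13130) + y) = (-105 - 31872)/((-10207 + 13130) + 35391/2698) = -31977/(2923 + 35391/2698) = -31977/7921645/2698 = -31977*2698/7921645 = -86273946/7921645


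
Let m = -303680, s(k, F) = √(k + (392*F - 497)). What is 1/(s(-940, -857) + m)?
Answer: -303680/92221879781 - I*√337381/92221879781 ≈ -3.2929e-6 - 6.2983e-9*I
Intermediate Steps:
s(k, F) = √(-497 + k + 392*F) (s(k, F) = √(k + (-497 + 392*F)) = √(-497 + k + 392*F))
1/(s(-940, -857) + m) = 1/(√(-497 - 940 + 392*(-857)) - 303680) = 1/(√(-497 - 940 - 335944) - 303680) = 1/(√(-337381) - 303680) = 1/(I*√337381 - 303680) = 1/(-303680 + I*√337381)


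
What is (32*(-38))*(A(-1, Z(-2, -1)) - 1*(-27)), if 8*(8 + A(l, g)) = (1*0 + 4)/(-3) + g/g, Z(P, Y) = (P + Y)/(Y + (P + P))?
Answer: -69160/3 ≈ -23053.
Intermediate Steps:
Z(P, Y) = (P + Y)/(Y + 2*P)
A(l, g) = -193/24 (A(l, g) = -8 + ((1*0 + 4)/(-3) + g/g)/8 = -8 + ((0 + 4)*(-1/3) + 1)/8 = -8 + (4*(-1/3) + 1)/8 = -8 + (-4/3 + 1)/8 = -8 + (1/8)*(-1/3) = -8 - 1/24 = -193/24)
(32*(-38))*(A(-1, Z(-2, -1)) - 1*(-27)) = (32*(-38))*(-193/24 - 1*(-27)) = -1216*(-193/24 + 27) = -1216*455/24 = -69160/3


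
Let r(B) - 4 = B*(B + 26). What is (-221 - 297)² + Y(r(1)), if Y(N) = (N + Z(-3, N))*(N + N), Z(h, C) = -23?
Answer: 268820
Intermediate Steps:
r(B) = 4 + B*(26 + B) (r(B) = 4 + B*(B + 26) = 4 + B*(26 + B))
Y(N) = 2*N*(-23 + N) (Y(N) = (N - 23)*(N + N) = (-23 + N)*(2*N) = 2*N*(-23 + N))
(-221 - 297)² + Y(r(1)) = (-221 - 297)² + 2*(4 + 1² + 26*1)*(-23 + (4 + 1² + 26*1)) = (-518)² + 2*(4 + 1 + 26)*(-23 + (4 + 1 + 26)) = 268324 + 2*31*(-23 + 31) = 268324 + 2*31*8 = 268324 + 496 = 268820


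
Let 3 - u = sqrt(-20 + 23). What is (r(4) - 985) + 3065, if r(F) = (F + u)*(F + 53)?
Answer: 2479 - 57*sqrt(3) ≈ 2380.3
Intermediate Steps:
u = 3 - sqrt(3) (u = 3 - sqrt(-20 + 23) = 3 - sqrt(3) ≈ 1.2680)
r(F) = (53 + F)*(3 + F - sqrt(3)) (r(F) = (F + (3 - sqrt(3)))*(F + 53) = (3 + F - sqrt(3))*(53 + F) = (53 + F)*(3 + F - sqrt(3)))
(r(4) - 985) + 3065 = ((159 + 4**2 - 53*sqrt(3) + 56*4 - 1*4*sqrt(3)) - 985) + 3065 = ((159 + 16 - 53*sqrt(3) + 224 - 4*sqrt(3)) - 985) + 3065 = ((399 - 57*sqrt(3)) - 985) + 3065 = (-586 - 57*sqrt(3)) + 3065 = 2479 - 57*sqrt(3)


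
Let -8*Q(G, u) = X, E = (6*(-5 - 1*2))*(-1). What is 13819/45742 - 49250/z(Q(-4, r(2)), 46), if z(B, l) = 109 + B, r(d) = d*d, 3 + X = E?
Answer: -18010836773/38103086 ≈ -472.69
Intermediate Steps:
E = 42 (E = (6*(-5 - 2))*(-1) = (6*(-7))*(-1) = -42*(-1) = 42)
X = 39 (X = -3 + 42 = 39)
r(d) = d**2
Q(G, u) = -39/8 (Q(G, u) = -1/8*39 = -39/8)
13819/45742 - 49250/z(Q(-4, r(2)), 46) = 13819/45742 - 49250/(109 - 39/8) = 13819*(1/45742) - 49250/833/8 = 13819/45742 - 49250*8/833 = 13819/45742 - 394000/833 = -18010836773/38103086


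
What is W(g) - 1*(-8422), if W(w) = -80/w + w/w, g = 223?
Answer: 1878249/223 ≈ 8422.6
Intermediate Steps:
W(w) = 1 - 80/w (W(w) = -80/w + 1 = 1 - 80/w)
W(g) - 1*(-8422) = (-80 + 223)/223 - 1*(-8422) = (1/223)*143 + 8422 = 143/223 + 8422 = 1878249/223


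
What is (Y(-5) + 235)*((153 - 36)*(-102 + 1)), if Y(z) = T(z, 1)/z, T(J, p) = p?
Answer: -13873158/5 ≈ -2.7746e+6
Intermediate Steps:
Y(z) = 1/z
(Y(-5) + 235)*((153 - 36)*(-102 + 1)) = (1/(-5) + 235)*((153 - 36)*(-102 + 1)) = (-1/5 + 235)*(117*(-101)) = (1174/5)*(-11817) = -13873158/5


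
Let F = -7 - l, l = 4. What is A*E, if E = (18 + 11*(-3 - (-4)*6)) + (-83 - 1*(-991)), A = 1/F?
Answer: -1157/11 ≈ -105.18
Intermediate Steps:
F = -11 (F = -7 - 1*4 = -7 - 4 = -11)
A = -1/11 (A = 1/(-11) = -1/11 ≈ -0.090909)
E = 1157 (E = (18 + 11*(-3 - 1*(-24))) + (-83 + 991) = (18 + 11*(-3 + 24)) + 908 = (18 + 11*21) + 908 = (18 + 231) + 908 = 249 + 908 = 1157)
A*E = -1/11*1157 = -1157/11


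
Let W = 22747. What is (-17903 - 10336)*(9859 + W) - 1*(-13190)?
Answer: -920747644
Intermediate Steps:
(-17903 - 10336)*(9859 + W) - 1*(-13190) = (-17903 - 10336)*(9859 + 22747) - 1*(-13190) = -28239*32606 + 13190 = -920760834 + 13190 = -920747644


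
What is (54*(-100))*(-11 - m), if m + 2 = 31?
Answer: 216000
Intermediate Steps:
m = 29 (m = -2 + 31 = 29)
(54*(-100))*(-11 - m) = (54*(-100))*(-11 - 1*29) = -5400*(-11 - 29) = -5400*(-40) = 216000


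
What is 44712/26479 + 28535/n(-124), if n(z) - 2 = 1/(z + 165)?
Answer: 30982419961/2197757 ≈ 14097.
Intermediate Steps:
n(z) = 2 + 1/(165 + z) (n(z) = 2 + 1/(z + 165) = 2 + 1/(165 + z))
44712/26479 + 28535/n(-124) = 44712/26479 + 28535/(((331 + 2*(-124))/(165 - 124))) = 44712*(1/26479) + 28535/(((331 - 248)/41)) = 44712/26479 + 28535/(((1/41)*83)) = 44712/26479 + 28535/(83/41) = 44712/26479 + 28535*(41/83) = 44712/26479 + 1169935/83 = 30982419961/2197757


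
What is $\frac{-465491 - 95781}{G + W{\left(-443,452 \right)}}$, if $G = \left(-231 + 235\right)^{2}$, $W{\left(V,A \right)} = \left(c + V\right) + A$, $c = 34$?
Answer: $- \frac{561272}{59} \approx -9513.1$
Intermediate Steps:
$W{\left(V,A \right)} = 34 + A + V$ ($W{\left(V,A \right)} = \left(34 + V\right) + A = 34 + A + V$)
$G = 16$ ($G = 4^{2} = 16$)
$\frac{-465491 - 95781}{G + W{\left(-443,452 \right)}} = \frac{-465491 - 95781}{16 + \left(34 + 452 - 443\right)} = - \frac{561272}{16 + 43} = - \frac{561272}{59}$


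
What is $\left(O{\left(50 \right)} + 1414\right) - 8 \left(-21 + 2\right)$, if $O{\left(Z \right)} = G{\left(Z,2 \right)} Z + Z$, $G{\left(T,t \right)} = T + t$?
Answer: $4216$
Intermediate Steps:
$O{\left(Z \right)} = Z + Z \left(2 + Z\right)$ ($O{\left(Z \right)} = \left(Z + 2\right) Z + Z = \left(2 + Z\right) Z + Z = Z \left(2 + Z\right) + Z = Z + Z \left(2 + Z\right)$)
$\left(O{\left(50 \right)} + 1414\right) - 8 \left(-21 + 2\right) = \left(50 \left(3 + 50\right) + 1414\right) - 8 \left(-21 + 2\right) = \left(50 \cdot 53 + 1414\right) - -152 = \left(2650 + 1414\right) + 152 = 4064 + 152 = 4216$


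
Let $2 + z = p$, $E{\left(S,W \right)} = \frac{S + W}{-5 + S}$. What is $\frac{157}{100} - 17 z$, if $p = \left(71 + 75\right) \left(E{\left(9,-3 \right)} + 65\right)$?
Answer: $- \frac{16501743}{100} \approx -1.6502 \cdot 10^{5}$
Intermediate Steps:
$E{\left(S,W \right)} = \frac{S + W}{-5 + S}$
$p = 9709$ ($p = \left(71 + 75\right) \left(\frac{9 - 3}{-5 + 9} + 65\right) = 146 \left(\frac{1}{4} \cdot 6 + 65\right) = 146 \left(\frac{3}{2} + 65\right) = 146 \cdot \frac{133}{2} = 9709$)
$z = 9707$ ($z = -2 + 9709 = 9707$)
$\frac{157}{100} - 17 z = \frac{157}{100} - 165019 = - \frac{16501743}{100}$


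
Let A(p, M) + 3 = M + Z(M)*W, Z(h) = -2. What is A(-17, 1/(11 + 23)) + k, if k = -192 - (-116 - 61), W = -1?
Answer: -543/34 ≈ -15.971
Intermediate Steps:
A(p, M) = -1 + M (A(p, M) = -3 + (M - 2*(-1)) = -3 + (M + 2) = -3 + (2 + M) = -1 + M)
k = -15 (k = -192 - 1*(-177) = -192 + 177 = -15)
A(-17, 1/(11 + 23)) + k = (-1 + 1/(11 + 23)) - 15 = (-1 + 1/34) - 15 = -33/34 - 15 = -543/34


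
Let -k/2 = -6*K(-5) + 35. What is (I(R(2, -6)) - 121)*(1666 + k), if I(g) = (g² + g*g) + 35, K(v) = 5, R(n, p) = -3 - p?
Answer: -112608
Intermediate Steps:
k = -10 (k = -2*(-6*5 + 35) = -2*(-30 + 35) = -2*5 = -10)
I(g) = 35 + 2*g² (I(g) = (g² + g²) + 35 = 2*g² + 35 = 35 + 2*g²)
(I(R(2, -6)) - 121)*(1666 + k) = ((35 + 2*(-3 - 1*(-6))²) - 121)*(1666 - 10) = ((35 + 2*(-3 + 6)²) - 121)*1656 = ((35 + 2*3²) - 121)*1656 = ((35 + 2*9) - 121)*1656 = ((35 + 18) - 121)*1656 = (53 - 121)*1656 = -68*1656 = -112608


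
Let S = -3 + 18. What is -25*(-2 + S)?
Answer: -325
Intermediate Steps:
S = 15
-25*(-2 + S) = -25*(-2 + 15) = -25*13 = -325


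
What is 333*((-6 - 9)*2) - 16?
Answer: -10006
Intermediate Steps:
333*((-6 - 9)*2) - 16 = 333*(-15*2) - 16 = 333*(-30) - 16 = -9990 - 16 = -10006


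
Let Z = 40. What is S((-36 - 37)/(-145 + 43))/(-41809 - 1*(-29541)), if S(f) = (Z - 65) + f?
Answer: 2477/1251336 ≈ 0.0019795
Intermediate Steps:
S(f) = -25 + f (S(f) = (40 - 65) + f = -25 + f)
S((-36 - 37)/(-145 + 43))/(-41809 - 1*(-29541)) = (-25 + (-36 - 37)/(-145 + 43))/(-41809 - 1*(-29541)) = (-25 - 73/(-102))/(-41809 + 29541) = (-25 - 73*(-1/102))/(-12268) = (-25 + 73/102)*(-1/12268) = -2477/102*(-1/12268) = 2477/1251336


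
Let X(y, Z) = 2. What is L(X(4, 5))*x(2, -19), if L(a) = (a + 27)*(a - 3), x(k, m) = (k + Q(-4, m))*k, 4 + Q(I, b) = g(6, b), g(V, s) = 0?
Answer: 116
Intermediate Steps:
Q(I, b) = -4 (Q(I, b) = -4 + 0 = -4)
x(k, m) = k*(-4 + k) (x(k, m) = (k - 4)*k = (-4 + k)*k = k*(-4 + k))
L(a) = (-3 + a)*(27 + a) (L(a) = (27 + a)*(-3 + a) = (-3 + a)*(27 + a))
L(X(4, 5))*x(2, -19) = (-81 + 2**2 + 24*2)*(2*(-4 + 2)) = (-81 + 4 + 48)*(2*(-2)) = -29*(-4) = 116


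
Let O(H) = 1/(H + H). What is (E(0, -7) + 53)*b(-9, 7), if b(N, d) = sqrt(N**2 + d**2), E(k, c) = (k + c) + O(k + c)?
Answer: 643*sqrt(130)/14 ≈ 523.67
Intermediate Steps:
O(H) = 1/(2*H)
E(k, c) = c + k + 1/(2*(c + k)) (E(k, c) = (k + c) + 1/(2*(k + c)) = (c + k) + 1/(2*(c + k)) = c + k + 1/(2*(c + k)))
(E(0, -7) + 53)*b(-9, 7) = ((1/2 + (-7 + 0)**2)/(-7 + 0) + 53)*sqrt((-9)**2 + 7**2) = ((1/2 + (-7)**2)/(-7) + 53)*sqrt(81 + 49) = (-(1/2 + 49)/7 + 53)*sqrt(130) = (-1/7*99/2 + 53)*sqrt(130) = (-99/14 + 53)*sqrt(130) = 643*sqrt(130)/14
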